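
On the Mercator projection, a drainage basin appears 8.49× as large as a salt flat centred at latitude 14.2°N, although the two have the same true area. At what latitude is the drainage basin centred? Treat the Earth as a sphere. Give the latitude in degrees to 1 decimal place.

On Mercator, (apparent₁)/(apparent₂) = sec²φ₁ / sec²φ₂ when true areas are equal.
cos²φ₂ / cos²φ₁ = 8.49  ⇒  cos φ₁ = cos 14.2° / √8.49 = 0.9694/2.914 = 0.3327.
φ₁ = arccos(0.3327) ≈ 70.6°.

70.6°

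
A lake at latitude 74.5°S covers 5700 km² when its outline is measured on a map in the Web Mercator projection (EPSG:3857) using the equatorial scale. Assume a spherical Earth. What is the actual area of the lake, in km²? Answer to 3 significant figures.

407 km²

For Mercator, h = k = sec φ (a conformal cylindrical projection has a single point scale, 1/cos φ).
Areal scale = k² = sec²φ = 1/cos²(74.5°) = 1/0.2672² = 14.00.
True area = apparent / (areal scale) = 5700 / 14.00 ≈ 407 km².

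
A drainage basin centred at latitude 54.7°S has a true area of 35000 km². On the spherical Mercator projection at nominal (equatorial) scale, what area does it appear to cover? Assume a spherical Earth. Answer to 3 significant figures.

105000 km²

Mercator is conformal, so the point scale is isotropic: h = k = sec φ = 1/cos φ.
Areal scale = k² = sec²φ = 1/cos²(54.7°) = 1/0.5779² = 2.995.
Apparent area = 35000 × 2.995 ≈ 105000 km².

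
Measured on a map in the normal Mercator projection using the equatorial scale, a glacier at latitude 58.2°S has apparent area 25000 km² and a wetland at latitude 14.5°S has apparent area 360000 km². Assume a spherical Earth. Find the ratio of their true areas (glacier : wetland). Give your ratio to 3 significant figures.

On Mercator the areal scale is sec²φ, so true area = apparent × cos²φ.
True area of glacier: 25000 × cos²(58.2°) = 25000 × 0.2777 = 6942 km².
True area of wetland: 360000 × cos²(14.5°) = 360000 × 0.9373 = 337400 km².
Ratio = 6942 / 337400 ≈ 0.0206.

0.0206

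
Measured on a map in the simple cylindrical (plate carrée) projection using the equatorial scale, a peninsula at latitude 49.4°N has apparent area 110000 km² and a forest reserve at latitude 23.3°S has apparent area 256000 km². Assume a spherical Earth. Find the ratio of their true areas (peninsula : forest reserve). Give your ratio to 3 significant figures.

0.304

On the plate carrée, areal scale = h·k = 1 × sec φ, so true area = apparent × cos φ.
True area of peninsula: 110000 × cos(49.4°) = 110000 × 0.6508 = 71590 km².
True area of forest reserve: 256000 × cos(23.3°) = 256000 × 0.9184 = 235100 km².
Ratio = 71590 / 235100 ≈ 0.304.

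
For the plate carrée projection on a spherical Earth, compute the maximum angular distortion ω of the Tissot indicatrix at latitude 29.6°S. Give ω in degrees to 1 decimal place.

8.0°

For the equirectangular projection with φ₀ = 0 (plate carrée), h = 1 along meridians and k = sec φ along parallels.
At 29.6°: h = 1.000, k = 1.150; principal scales a = 1.150, b = 1.000.
sin(ω/2) = (a − b)/(a + b) = 0.1501/2.150 = 0.06981, so ω = 2 arcsin(0.06981) ≈ 8.0°.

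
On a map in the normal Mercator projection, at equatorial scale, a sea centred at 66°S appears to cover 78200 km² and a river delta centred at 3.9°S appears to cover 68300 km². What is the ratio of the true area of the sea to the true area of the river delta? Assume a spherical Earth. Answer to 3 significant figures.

On Mercator the areal scale is sec²φ, so true area = apparent × cos²φ.
True area of sea: 78200 × cos²(66°) = 78200 × 0.1654 = 12940 km².
True area of river delta: 68300 × cos²(3.9°) = 68300 × 0.9954 = 67980 km².
Ratio = 12940 / 67980 ≈ 0.190.

0.190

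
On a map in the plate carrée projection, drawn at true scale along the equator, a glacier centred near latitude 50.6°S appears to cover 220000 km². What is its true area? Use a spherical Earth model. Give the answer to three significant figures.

140000 km²

For the equirectangular projection with φ₀ = 0 (plate carrée), h = 1 along meridians and k = sec φ along parallels.
Areal scale = h·k = 1 × sec φ; at 50.6°, h = 1.000, k = 1.575, so h·k = 1.575.
True area = apparent / (areal scale) = 220000 / 1.575 ≈ 140000 km².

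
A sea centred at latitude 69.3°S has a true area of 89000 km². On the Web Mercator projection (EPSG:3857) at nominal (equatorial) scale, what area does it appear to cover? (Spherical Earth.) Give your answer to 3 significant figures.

For Mercator, h = k = sec φ (a conformal cylindrical projection has a single point scale, 1/cos φ).
Areal scale = k² = sec²φ = 1/cos²(69.3°) = 1/0.3535² = 8.004.
Apparent area = 89000 × 8.004 ≈ 712000 km².

712000 km²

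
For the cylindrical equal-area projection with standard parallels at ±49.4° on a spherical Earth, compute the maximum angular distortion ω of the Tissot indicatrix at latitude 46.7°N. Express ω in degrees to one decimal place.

For cylindrical equal-area with standard parallel φ₀, h = cos φ / cos φ₀ and k = cos φ₀ / cos φ, so h·k = 1.
At 46.7°: h = 1.054, k = 0.9489; principal scales a = 1.054, b = 0.9489.
sin(ω/2) = (a − b)/(a + b) = 0.1049/2.003 = 0.05240, so ω = 2 arcsin(0.05240) ≈ 6.0°.

6.0°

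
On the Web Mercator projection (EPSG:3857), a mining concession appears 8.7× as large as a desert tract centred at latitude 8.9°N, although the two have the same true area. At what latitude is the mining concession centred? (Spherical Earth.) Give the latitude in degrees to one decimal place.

70.4°

Mercator areal scale is sec²φ, so apparent-area ratio = sec²φ₁ / sec²φ₂ = cos²φ₂ / cos²φ₁.
cos²φ₂ / cos²φ₁ = 8.7  ⇒  cos φ₁ = cos 8.9° / √8.7 = 0.9880/2.950 = 0.3349.
φ₁ = arccos(0.3349) ≈ 70.4°.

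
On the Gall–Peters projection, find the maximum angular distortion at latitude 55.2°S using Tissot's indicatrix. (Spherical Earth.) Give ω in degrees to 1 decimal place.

Gall–Peters is a cylindrical equal-area projection with standard parallels at ±45°. For cylindrical equal-area with standard parallel φ₀, h = cos φ / cos φ₀ and k = cos φ₀ / cos φ, so h·k = 1.
At 55.2°: h = 0.8071, k = 1.239; principal scales a = 1.239, b = 0.8071.
sin(ω/2) = (a − b)/(a + b) = 0.4319/2.046 = 0.2111, so ω = 2 arcsin(0.2111) ≈ 24.4°.

24.4°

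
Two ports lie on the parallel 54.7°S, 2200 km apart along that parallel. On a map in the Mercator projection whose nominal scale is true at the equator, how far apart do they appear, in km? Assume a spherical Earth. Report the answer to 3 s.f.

Mercator is conformal, so the point scale is isotropic: h = k = sec φ = 1/cos φ.
Along the parallel, k = sec 54.7° = 1/0.5779 = 1.731.
Map distance = 2200 × 1.731 ≈ 3810 km.

3810 km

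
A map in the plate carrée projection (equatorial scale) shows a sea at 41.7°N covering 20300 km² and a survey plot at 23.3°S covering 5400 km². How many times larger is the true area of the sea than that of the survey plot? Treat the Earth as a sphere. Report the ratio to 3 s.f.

On the plate carrée, areal scale = h·k = 1 × sec φ, so true area = apparent × cos φ.
True area of sea: 20300 × cos(41.7°) = 20300 × 0.7466 = 15160 km².
True area of survey plot: 5400 × cos(23.3°) = 5400 × 0.9184 = 4960 km².
Ratio = 15160 / 4960 ≈ 3.06.

3.06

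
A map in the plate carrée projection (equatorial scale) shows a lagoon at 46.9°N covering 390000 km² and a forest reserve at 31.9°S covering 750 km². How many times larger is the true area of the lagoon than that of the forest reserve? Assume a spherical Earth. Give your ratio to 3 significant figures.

419

On the plate carrée, areal scale = h·k = 1 × sec φ, so true area = apparent × cos φ.
True area of lagoon: 390000 × cos(46.9°) = 390000 × 0.6833 = 266500 km².
True area of forest reserve: 750 × cos(31.9°) = 750 × 0.8490 = 636.7 km².
Ratio = 266500 / 636.7 ≈ 419.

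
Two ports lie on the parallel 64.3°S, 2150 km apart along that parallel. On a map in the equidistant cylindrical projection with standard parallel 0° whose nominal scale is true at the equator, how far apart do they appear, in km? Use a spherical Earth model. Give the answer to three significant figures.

Plate carrée maps x = Rλ, y = Rφ. The meridian scale is h = 1 and the parallel scale is k = 1/cos φ = sec φ.
Along the parallel, k = sec 64.3° = 1/0.4337 = 2.306.
Map distance = 2150 × 2.306 ≈ 4960 km.

4960 km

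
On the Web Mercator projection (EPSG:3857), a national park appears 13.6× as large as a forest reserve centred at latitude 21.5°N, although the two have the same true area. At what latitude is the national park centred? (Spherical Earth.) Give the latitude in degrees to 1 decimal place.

75.4°

For equal true areas on Mercator, apparent areas scale as sec²φ, so the ratio is cos²φ₂ / cos²φ₁.
cos²φ₂ / cos²φ₁ = 13.6  ⇒  cos φ₁ = cos 21.5° / √13.6 = 0.9304/3.688 = 0.2523.
φ₁ = arccos(0.2523) ≈ 75.4°.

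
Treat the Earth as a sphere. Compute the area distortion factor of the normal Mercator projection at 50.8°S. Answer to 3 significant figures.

The Mercator projection is conformal; its linear scale factor is the same in every direction and equals sec φ = 1/cos φ.
Areal scale = k² = sec²φ = 1/cos²(50.8°) = 1/0.6320² = 2.503.

2.50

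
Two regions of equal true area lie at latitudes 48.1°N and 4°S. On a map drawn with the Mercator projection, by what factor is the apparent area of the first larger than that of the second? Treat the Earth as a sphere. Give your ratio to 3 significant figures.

2.23

On Mercator, area is exaggerated by sec²φ = 1/cos²φ.
At 48.1°: sec²(48.1°) = 1/0.6678² = 2.242.
At 4°: sec²(4°) = 1/0.9976² = 1.005.
Ratio = 2.242/1.005 = cos²(4°)/cos²(48.1°) ≈ 2.23.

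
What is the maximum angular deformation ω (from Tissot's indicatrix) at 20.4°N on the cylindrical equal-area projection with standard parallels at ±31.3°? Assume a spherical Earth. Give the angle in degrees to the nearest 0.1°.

For cylindrical equal-area with standard parallel φ₀, h = cos φ / cos φ₀ and k = cos φ₀ / cos φ, so h·k = 1.
At 20.4°: h = 1.097, k = 0.9116; principal scales a = 1.097, b = 0.9116.
sin(ω/2) = (a − b)/(a + b) = 0.1853/2.009 = 0.09225, so ω = 2 arcsin(0.09225) ≈ 10.6°.

10.6°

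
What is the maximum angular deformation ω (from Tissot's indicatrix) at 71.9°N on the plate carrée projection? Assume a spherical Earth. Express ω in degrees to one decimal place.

63.5°

Plate carrée maps x = Rλ, y = Rφ. The meridian scale is h = 1 and the parallel scale is k = 1/cos φ = sec φ.
At 71.9°: h = 1.000, k = 3.219; principal scales a = 3.219, b = 1.000.
sin(ω/2) = (a − b)/(a + b) = 2.219/4.219 = 0.5259, so ω = 2 arcsin(0.5259) ≈ 63.5°.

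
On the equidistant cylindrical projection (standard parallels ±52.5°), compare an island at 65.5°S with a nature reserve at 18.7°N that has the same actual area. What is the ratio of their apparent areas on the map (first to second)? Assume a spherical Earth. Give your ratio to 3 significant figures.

2.28

With standard parallel φ₀ = 52.5°, the equirectangular projection gives x = Rλ cos φ₀, y = Rφ, so h = 1 and k = cos 52.5° / cos φ.
Areal scale at 65.5°: h·k = 1.000 × 1.468 = 1.468.
Areal scale at 18.7°: h·k = 1.000 × 0.6427 = 0.6427.
Ratio = 1.468/0.6427 ≈ 2.28.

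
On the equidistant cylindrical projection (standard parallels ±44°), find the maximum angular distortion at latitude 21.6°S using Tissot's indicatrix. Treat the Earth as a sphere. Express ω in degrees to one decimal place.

14.7°

The equidistant cylindrical projection with φ₀ = 44° has h = 1 (meridians true) and k = cos φ₀ / cos φ along parallels.
At 21.6°: h = 1.000, k = 0.7737; principal scales a = 1.000, b = 0.7737.
sin(ω/2) = (a − b)/(a + b) = 0.2263/1.774 = 0.1276, so ω = 2 arcsin(0.1276) ≈ 14.7°.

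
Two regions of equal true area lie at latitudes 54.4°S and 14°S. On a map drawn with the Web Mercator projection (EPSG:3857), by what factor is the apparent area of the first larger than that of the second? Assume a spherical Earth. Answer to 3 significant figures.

2.78

On Mercator, area is exaggerated by sec²φ = 1/cos²φ.
At 54.4°: sec²(54.4°) = 1/0.5821² = 2.951.
At 14°: sec²(14°) = 1/0.9703² = 1.062.
Ratio = 2.951/1.062 = cos²(14°)/cos²(54.4°) ≈ 2.78.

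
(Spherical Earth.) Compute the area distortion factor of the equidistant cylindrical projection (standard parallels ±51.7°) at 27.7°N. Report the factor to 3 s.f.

0.700

The equidistant cylindrical projection with φ₀ = 51.7° has h = 1 (meridians true) and k = cos φ₀ / cos φ along parallels.
Areal scale = h·k = 1 × cos φ₀ / cos φ; at 27.7°, h = 1.000, k = 0.7000, so h·k = 0.7000.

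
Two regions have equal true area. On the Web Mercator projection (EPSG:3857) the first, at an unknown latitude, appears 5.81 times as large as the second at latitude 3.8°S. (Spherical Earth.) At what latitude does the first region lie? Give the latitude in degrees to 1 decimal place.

Mercator areal scale is sec²φ, so apparent-area ratio = sec²φ₁ / sec²φ₂ = cos²φ₂ / cos²φ₁.
cos²φ₂ / cos²φ₁ = 5.81  ⇒  cos φ₁ = cos 3.8° / √5.81 = 0.9978/2.410 = 0.4140.
φ₁ = arccos(0.4140) ≈ 65.5°.

65.5°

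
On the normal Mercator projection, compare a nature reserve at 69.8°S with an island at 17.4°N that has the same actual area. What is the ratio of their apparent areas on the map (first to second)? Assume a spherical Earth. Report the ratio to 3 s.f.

7.64

Mercator is conformal with k = sec φ, so areal scale = k² = sec²φ.
At 69.8°: sec²(69.8°) = 1/0.3453² = 8.387.
At 17.4°: sec²(17.4°) = 1/0.9542² = 1.098.
Ratio = 8.387/1.098 = cos²(17.4°)/cos²(69.8°) ≈ 7.64.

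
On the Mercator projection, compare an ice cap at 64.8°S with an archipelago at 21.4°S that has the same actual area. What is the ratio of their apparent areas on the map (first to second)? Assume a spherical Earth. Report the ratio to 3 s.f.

4.78

Mercator areal scale is sec²φ.
At 64.8°: sec²(64.8°) = 1/0.4258² = 5.516.
At 21.4°: sec²(21.4°) = 1/0.9311² = 1.154.
Ratio = 5.516/1.154 = cos²(21.4°)/cos²(64.8°) ≈ 4.78.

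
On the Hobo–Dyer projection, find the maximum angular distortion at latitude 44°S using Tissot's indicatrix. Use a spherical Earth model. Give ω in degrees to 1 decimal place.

The Hobo–Dyer projection is cylindrical equal-area with φ₀ = 37.5°. Cylindrical equal-area (φ₀ = 37.5°): h = cos φ / cos 37.5° along meridians, k = cos 37.5° / cos φ along parallels; h·k = 1.
At 44°: h = 0.9067, k = 1.103; principal scales a = 1.103, b = 0.9067.
sin(ω/2) = (a − b)/(a + b) = 0.1962/2.010 = 0.09762, so ω = 2 arcsin(0.09762) ≈ 11.2°.

11.2°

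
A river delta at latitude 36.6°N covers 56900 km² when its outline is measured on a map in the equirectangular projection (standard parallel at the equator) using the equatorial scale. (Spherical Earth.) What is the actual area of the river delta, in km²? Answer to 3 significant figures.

For the equirectangular projection with φ₀ = 0 (plate carrée), h = 1 along meridians and k = sec φ along parallels.
Areal scale = h·k = 1 × sec φ; at 36.6°, h = 1.000, k = 1.246, so h·k = 1.246.
True area = apparent / (areal scale) = 56900 / 1.246 ≈ 45700 km².

45700 km²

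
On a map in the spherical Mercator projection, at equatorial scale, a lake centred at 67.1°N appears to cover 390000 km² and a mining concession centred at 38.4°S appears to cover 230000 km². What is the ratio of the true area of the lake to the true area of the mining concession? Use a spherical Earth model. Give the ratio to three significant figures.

0.418

On Mercator the areal scale is sec²φ, so true area = apparent × cos²φ.
True area of lake: 390000 × cos²(67.1°) = 390000 × 0.1514 = 59050 km².
True area of mining concession: 230000 × cos²(38.4°) = 230000 × 0.6142 = 141300 km².
Ratio = 59050 / 141300 ≈ 0.418.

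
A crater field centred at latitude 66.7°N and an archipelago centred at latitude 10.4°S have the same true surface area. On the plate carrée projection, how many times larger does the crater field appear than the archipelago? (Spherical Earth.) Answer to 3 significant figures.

For the equirectangular projection with φ₀ = 0 (plate carrée), h = 1 along meridians and k = sec φ along parallels.
Areal scale at 66.7°: h·k = 1.000 × 2.528 = 2.528.
Areal scale at 10.4°: h·k = 1.000 × 1.017 = 1.017.
Ratio = 2.528/1.017 ≈ 2.49.

2.49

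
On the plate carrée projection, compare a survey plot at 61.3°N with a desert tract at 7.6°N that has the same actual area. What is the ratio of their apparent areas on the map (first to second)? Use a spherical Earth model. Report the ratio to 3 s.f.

For the equirectangular projection with φ₀ = 0 (plate carrée), h = 1 along meridians and k = sec φ along parallels.
Areal scale at 61.3°: h·k = 1.000 × 2.082 = 2.082.
Areal scale at 7.6°: h·k = 1.000 × 1.009 = 1.009.
Ratio = 2.082/1.009 ≈ 2.06.

2.06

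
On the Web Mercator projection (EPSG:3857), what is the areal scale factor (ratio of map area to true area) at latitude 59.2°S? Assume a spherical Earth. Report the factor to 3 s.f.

3.81

For Mercator, h = k = sec φ (a conformal cylindrical projection has a single point scale, 1/cos φ).
Areal scale = k² = sec²φ = 1/cos²(59.2°) = 1/0.5120² = 3.814.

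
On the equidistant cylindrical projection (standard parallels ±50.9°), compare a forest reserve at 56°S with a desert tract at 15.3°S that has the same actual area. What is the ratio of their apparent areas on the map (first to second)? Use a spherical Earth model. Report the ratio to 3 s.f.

1.72

With standard parallel φ₀ = 50.9°, the equirectangular projection gives x = Rλ cos φ₀, y = Rφ, so h = 1 and k = cos 50.9° / cos φ.
Areal scale at 56°: h·k = 1.000 × 1.128 = 1.128.
Areal scale at 15.3°: h·k = 1.000 × 0.6538 = 0.6538.
Ratio = 1.128/0.6538 ≈ 1.72.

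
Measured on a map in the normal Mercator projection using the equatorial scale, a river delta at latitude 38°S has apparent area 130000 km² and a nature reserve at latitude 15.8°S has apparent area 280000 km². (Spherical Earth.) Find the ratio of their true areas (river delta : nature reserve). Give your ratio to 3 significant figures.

0.311

Since Mercator area scale is 1/cos²φ, the true area equals the apparent area multiplied by cos²φ.
True area of river delta: 130000 × cos²(38°) = 130000 × 0.6210 = 80720 km².
True area of nature reserve: 280000 × cos²(15.8°) = 280000 × 0.9259 = 259200 km².
Ratio = 80720 / 259200 ≈ 0.311.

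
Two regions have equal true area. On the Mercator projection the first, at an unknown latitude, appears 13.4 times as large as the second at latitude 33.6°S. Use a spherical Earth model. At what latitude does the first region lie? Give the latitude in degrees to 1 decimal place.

On Mercator, (apparent₁)/(apparent₂) = sec²φ₁ / sec²φ₂ when true areas are equal.
cos²φ₂ / cos²φ₁ = 13.4  ⇒  cos φ₁ = cos 33.6° / √13.4 = 0.8329/3.661 = 0.2275.
φ₁ = arccos(0.2275) ≈ 76.8°.

76.8°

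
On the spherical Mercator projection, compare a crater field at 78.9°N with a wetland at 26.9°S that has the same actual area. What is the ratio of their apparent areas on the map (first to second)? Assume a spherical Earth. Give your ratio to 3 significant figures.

21.5

On Mercator, area is exaggerated by sec²φ = 1/cos²φ.
At 78.9°: sec²(78.9°) = 1/0.1925² = 26.98.
At 26.9°: sec²(26.9°) = 1/0.8918² = 1.257.
Ratio = 26.98/1.257 = cos²(26.9°)/cos²(78.9°) ≈ 21.5.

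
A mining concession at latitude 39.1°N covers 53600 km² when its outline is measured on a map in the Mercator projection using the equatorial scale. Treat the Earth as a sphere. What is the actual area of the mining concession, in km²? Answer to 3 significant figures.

32300 km²

Mercator is conformal, so the point scale is isotropic: h = k = sec φ = 1/cos φ.
Areal scale = k² = sec²φ = 1/cos²(39.1°) = 1/0.7760² = 1.660.
True area = apparent / (areal scale) = 53600 / 1.660 ≈ 32300 km².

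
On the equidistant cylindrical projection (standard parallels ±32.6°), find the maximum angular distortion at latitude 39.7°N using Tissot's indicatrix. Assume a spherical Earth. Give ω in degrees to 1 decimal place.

5.2°

With standard parallel φ₀ = 32.6°, the equirectangular projection gives x = Rλ cos φ₀, y = Rφ, so h = 1 and k = cos 32.6° / cos φ.
At 39.7°: h = 1.000, k = 1.095; principal scales a = 1.095, b = 1.000.
sin(ω/2) = (a − b)/(a + b) = 0.09495/2.095 = 0.04532, so ω = 2 arcsin(0.04532) ≈ 5.2°.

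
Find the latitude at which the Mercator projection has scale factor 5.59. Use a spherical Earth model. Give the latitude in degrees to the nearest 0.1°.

79.7°

Mercator scale is k = sec φ = 1/cos φ.
1/cos φ = 5.59  ⇒  cos φ = 0.1789  ⇒  φ = arccos(0.1789) ≈ 79.7°.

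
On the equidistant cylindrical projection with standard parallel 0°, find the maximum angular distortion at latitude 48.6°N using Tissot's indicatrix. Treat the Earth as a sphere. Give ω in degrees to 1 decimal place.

23.5°

In the plate carrée (x = Rλ, y = Rφ), meridians are true-scale (h = 1) and parallels are stretched by k = sec φ.
At 48.6°: h = 1.000, k = 1.512; principal scales a = 1.512, b = 1.000.
sin(ω/2) = (a − b)/(a + b) = 0.5121/2.512 = 0.2039, so ω = 2 arcsin(0.2039) ≈ 23.5°.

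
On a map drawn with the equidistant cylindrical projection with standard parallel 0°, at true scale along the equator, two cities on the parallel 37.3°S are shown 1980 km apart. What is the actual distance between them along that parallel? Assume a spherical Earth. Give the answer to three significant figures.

1580 km

Plate carrée maps x = Rλ, y = Rφ. The meridian scale is h = 1 and the parallel scale is k = 1/cos φ = sec φ.
Along the parallel at 37.3°, map distances are exaggerated by k = sec 37.3° = 1.257.
True distance = 1980 / 1.257 = 1980 × cos 37.3° ≈ 1580 km.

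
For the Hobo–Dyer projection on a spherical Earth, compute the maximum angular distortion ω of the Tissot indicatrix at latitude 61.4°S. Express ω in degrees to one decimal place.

Hobo–Dyer is a cylindrical equal-area projection with standard parallels at ±37.5°. For cylindrical equal-area with standard parallel φ₀, h = cos φ / cos φ₀ and k = cos φ₀ / cos φ, so h·k = 1.
At 61.4°: h = 0.6034, k = 1.657; principal scales a = 1.657, b = 0.6034.
sin(ω/2) = (a − b)/(a + b) = 1.054/2.261 = 0.4662, so ω = 2 arcsin(0.4662) ≈ 55.6°.

55.6°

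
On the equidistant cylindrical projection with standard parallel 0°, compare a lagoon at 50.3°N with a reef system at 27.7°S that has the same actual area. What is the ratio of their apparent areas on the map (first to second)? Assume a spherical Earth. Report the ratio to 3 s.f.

Plate carrée maps x = Rλ, y = Rφ. The meridian scale is h = 1 and the parallel scale is k = 1/cos φ = sec φ.
Areal scale at 50.3°: h·k = 1.000 × 1.566 = 1.566.
Areal scale at 27.7°: h·k = 1.000 × 1.129 = 1.129.
Ratio = 1.566/1.129 ≈ 1.39.

1.39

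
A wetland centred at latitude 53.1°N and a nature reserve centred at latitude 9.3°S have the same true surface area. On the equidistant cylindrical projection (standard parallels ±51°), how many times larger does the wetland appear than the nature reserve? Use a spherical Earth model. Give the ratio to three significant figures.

1.64

With standard parallel φ₀ = 51°, the equirectangular projection gives x = Rλ cos φ₀, y = Rφ, so h = 1 and k = cos 51° / cos φ.
Areal scale at 53.1°: h·k = 1.000 × 1.048 = 1.048.
Areal scale at 9.3°: h·k = 1.000 × 0.6377 = 0.6377.
Ratio = 1.048/0.6377 ≈ 1.64.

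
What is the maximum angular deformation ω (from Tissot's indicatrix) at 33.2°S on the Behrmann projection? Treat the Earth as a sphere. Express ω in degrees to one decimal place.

3.9°

The Behrmann projection is cylindrical equal-area with φ₀ = 30°. A cylindrical equal-area projection with standard parallel φ₀ has meridian scale h = cos φ / cos φ₀ and parallel scale k = cos φ₀ / cos φ (so areas are preserved, h·k = 1).
At 33.2°: h = 0.9662, k = 1.035; principal scales a = 1.035, b = 0.9662.
sin(ω/2) = (a − b)/(a + b) = 0.06876/2.001 = 0.03436, so ω = 2 arcsin(0.03436) ≈ 3.9°.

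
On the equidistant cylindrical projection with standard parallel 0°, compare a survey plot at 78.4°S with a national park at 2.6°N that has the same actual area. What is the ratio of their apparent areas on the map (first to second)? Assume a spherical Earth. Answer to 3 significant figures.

4.97

In the plate carrée (x = Rλ, y = Rφ), meridians are true-scale (h = 1) and parallels are stretched by k = sec φ.
Areal scale at 78.4°: h·k = 1.000 × 4.973 = 4.973.
Areal scale at 2.6°: h·k = 1.000 × 1.001 = 1.001.
Ratio = 4.973/1.001 ≈ 4.97.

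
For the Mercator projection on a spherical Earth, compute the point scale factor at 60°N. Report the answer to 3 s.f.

2.00

For Mercator, h = k = sec φ (a conformal cylindrical projection has a single point scale, 1/cos φ).
k = 1/cos 60° = 1/0.5000 = 2.000.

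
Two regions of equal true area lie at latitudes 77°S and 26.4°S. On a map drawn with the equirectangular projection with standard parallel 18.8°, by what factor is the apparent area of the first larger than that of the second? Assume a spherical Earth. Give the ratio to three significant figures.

3.98

In the equirectangular projection with standard parallel φ₀ = 18.8° (x = Rλ cos φ₀, y = Rφ), meridians are true-scale (h = 1) and the parallel scale is k = cos φ₀ / cos φ.
Areal scale at 77°: h·k = 1.000 × 4.208 = 4.208.
Areal scale at 26.4°: h·k = 1.000 × 1.057 = 1.057.
Ratio = 4.208/1.057 ≈ 3.98.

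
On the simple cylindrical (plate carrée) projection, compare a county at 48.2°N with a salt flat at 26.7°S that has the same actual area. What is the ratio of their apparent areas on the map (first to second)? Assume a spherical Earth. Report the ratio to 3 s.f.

1.34

For the equirectangular projection with φ₀ = 0 (plate carrée), h = 1 along meridians and k = sec φ along parallels.
Areal scale at 48.2°: h·k = 1.000 × 1.500 = 1.500.
Areal scale at 26.7°: h·k = 1.000 × 1.119 = 1.119.
Ratio = 1.500/1.119 ≈ 1.34.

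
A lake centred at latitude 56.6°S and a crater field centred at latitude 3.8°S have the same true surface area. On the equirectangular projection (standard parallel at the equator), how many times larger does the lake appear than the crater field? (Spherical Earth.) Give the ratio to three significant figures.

In the plate carrée (x = Rλ, y = Rφ), meridians are true-scale (h = 1) and parallels are stretched by k = sec φ.
Areal scale at 56.6°: h·k = 1.000 × 1.817 = 1.817.
Areal scale at 3.8°: h·k = 1.000 × 1.002 = 1.002.
Ratio = 1.817/1.002 ≈ 1.81.

1.81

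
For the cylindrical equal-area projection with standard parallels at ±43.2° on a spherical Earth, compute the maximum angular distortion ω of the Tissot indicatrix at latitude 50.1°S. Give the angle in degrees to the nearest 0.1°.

A cylindrical equal-area projection with standard parallel φ₀ has meridian scale h = cos φ / cos φ₀ and parallel scale k = cos φ₀ / cos φ (so areas are preserved, h·k = 1).
At 50.1°: h = 0.8799, k = 1.136; principal scales a = 1.136, b = 0.8799.
sin(ω/2) = (a − b)/(a + b) = 0.2565/2.016 = 0.1272, so ω = 2 arcsin(0.1272) ≈ 14.6°.

14.6°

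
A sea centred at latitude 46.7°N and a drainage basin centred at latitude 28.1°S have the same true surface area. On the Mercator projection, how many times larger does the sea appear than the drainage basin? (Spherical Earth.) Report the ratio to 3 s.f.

1.65

Mercator areal scale is sec²φ.
At 46.7°: sec²(46.7°) = 1/0.6858² = 2.126.
At 28.1°: sec²(28.1°) = 1/0.8821² = 1.285.
Ratio = 2.126/1.285 = cos²(28.1°)/cos²(46.7°) ≈ 1.65.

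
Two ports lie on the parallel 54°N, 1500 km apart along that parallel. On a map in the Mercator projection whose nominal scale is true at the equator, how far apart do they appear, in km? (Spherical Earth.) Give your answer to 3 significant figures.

2550 km

The Mercator projection is conformal; its linear scale factor is the same in every direction and equals sec φ = 1/cos φ.
Along the parallel, k = sec 54° = 1/0.5878 = 1.701.
Map distance = 1500 × 1.701 ≈ 2550 km.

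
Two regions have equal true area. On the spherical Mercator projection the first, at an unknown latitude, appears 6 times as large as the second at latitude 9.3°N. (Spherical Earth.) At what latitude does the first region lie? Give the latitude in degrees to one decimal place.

66.2°

On Mercator, (apparent₁)/(apparent₂) = sec²φ₁ / sec²φ₂ when true areas are equal.
cos²φ₂ / cos²φ₁ = 6  ⇒  cos φ₁ = cos 9.3° / √6 = 0.9869/2.449 = 0.4029.
φ₁ = arccos(0.4029) ≈ 66.2°.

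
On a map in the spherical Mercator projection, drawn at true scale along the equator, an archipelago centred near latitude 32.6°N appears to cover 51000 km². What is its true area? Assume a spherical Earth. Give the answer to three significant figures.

Mercator is conformal, so the point scale is isotropic: h = k = sec φ = 1/cos φ.
Areal scale = k² = sec²φ = 1/cos²(32.6°) = 1/0.8425² = 1.409.
True area = apparent / (areal scale) = 51000 / 1.409 ≈ 36200 km².

36200 km²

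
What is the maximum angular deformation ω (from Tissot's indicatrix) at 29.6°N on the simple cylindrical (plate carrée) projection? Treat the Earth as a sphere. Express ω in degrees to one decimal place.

8.0°

For the equirectangular projection with φ₀ = 0 (plate carrée), h = 1 along meridians and k = sec φ along parallels.
At 29.6°: h = 1.000, k = 1.150; principal scales a = 1.150, b = 1.000.
sin(ω/2) = (a − b)/(a + b) = 0.1501/2.150 = 0.06981, so ω = 2 arcsin(0.06981) ≈ 8.0°.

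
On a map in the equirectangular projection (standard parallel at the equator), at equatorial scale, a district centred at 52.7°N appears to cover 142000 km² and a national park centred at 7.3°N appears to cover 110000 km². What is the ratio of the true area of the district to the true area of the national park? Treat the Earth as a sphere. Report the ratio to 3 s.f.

0.789

Plate carrée has h = 1 and k = sec φ, giving areal scale sec φ; true area = (apparent area) · cos φ.
True area of district: 142000 × cos(52.7°) = 142000 × 0.6060 = 86050 km².
True area of national park: 110000 × cos(7.3°) = 110000 × 0.9919 = 109100 km².
Ratio = 86050 / 109100 ≈ 0.789.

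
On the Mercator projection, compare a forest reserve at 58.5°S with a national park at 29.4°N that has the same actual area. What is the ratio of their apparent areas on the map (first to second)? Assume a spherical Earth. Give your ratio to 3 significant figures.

2.78

On Mercator, area is exaggerated by sec²φ = 1/cos²φ.
At 58.5°: sec²(58.5°) = 1/0.5225² = 3.663.
At 29.4°: sec²(29.4°) = 1/0.8712² = 1.317.
Ratio = 3.663/1.317 = cos²(29.4°)/cos²(58.5°) ≈ 2.78.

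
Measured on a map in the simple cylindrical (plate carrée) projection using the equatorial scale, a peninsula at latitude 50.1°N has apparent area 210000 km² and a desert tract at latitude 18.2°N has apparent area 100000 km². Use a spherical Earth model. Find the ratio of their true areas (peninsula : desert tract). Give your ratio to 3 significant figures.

Plate carrée has h = 1 and k = sec φ, giving areal scale sec φ; true area = (apparent area) · cos φ.
True area of peninsula: 210000 × cos(50.1°) = 210000 × 0.6414 = 134700 km².
True area of desert tract: 100000 × cos(18.2°) = 100000 × 0.9500 = 95000 km².
Ratio = 134700 / 95000 ≈ 1.42.

1.42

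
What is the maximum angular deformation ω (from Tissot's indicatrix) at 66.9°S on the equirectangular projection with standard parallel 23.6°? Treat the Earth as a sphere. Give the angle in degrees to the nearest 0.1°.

47.2°

In the equirectangular projection with standard parallel φ₀ = 23.6° (x = Rλ cos φ₀, y = Rφ), meridians are true-scale (h = 1) and the parallel scale is k = cos φ₀ / cos φ.
At 66.9°: h = 1.000, k = 2.336; principal scales a = 2.336, b = 1.000.
sin(ω/2) = (a − b)/(a + b) = 1.336/3.336 = 0.4004, so ω = 2 arcsin(0.4004) ≈ 47.2°.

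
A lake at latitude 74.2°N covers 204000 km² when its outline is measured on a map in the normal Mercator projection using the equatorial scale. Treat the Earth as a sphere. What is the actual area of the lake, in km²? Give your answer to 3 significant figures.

15100 km²

For Mercator, h = k = sec φ (a conformal cylindrical projection has a single point scale, 1/cos φ).
Areal scale = k² = sec²φ = 1/cos²(74.2°) = 1/0.2723² = 13.49.
True area = apparent / (areal scale) = 204000 / 13.49 ≈ 15100 km².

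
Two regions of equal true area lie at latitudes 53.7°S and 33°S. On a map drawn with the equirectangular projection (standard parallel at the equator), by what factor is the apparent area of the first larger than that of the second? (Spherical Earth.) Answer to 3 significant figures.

1.42

Plate carrée maps x = Rλ, y = Rφ. The meridian scale is h = 1 and the parallel scale is k = 1/cos φ = sec φ.
Areal scale at 53.7°: h·k = 1.000 × 1.689 = 1.689.
Areal scale at 33°: h·k = 1.000 × 1.192 = 1.192.
Ratio = 1.689/1.192 ≈ 1.42.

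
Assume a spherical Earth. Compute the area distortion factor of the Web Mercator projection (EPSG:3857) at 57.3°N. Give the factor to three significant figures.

For Mercator, h = k = sec φ (a conformal cylindrical projection has a single point scale, 1/cos φ).
Areal scale = k² = sec²φ = 1/cos²(57.3°) = 1/0.5402² = 3.426.

3.43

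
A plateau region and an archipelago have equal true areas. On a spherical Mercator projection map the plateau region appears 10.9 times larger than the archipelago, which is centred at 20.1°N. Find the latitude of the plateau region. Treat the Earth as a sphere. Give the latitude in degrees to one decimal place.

73.5°

For equal true areas on Mercator, apparent areas scale as sec²φ, so the ratio is cos²φ₂ / cos²φ₁.
cos²φ₂ / cos²φ₁ = 10.9  ⇒  cos φ₁ = cos 20.1° / √10.9 = 0.9391/3.302 = 0.2844.
φ₁ = arccos(0.2844) ≈ 73.5°.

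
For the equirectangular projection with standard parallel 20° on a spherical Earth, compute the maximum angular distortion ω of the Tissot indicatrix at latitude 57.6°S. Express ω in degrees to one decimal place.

The equidistant cylindrical projection with φ₀ = 20° has h = 1 (meridians true) and k = cos φ₀ / cos φ along parallels.
At 57.6°: h = 1.000, k = 1.754; principal scales a = 1.754, b = 1.000.
sin(ω/2) = (a − b)/(a + b) = 0.7537/2.754 = 0.2737, so ω = 2 arcsin(0.2737) ≈ 31.8°.

31.8°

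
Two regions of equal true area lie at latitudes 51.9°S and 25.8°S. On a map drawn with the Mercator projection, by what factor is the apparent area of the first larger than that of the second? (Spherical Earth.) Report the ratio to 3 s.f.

Mercator areal scale is sec²φ.
At 51.9°: sec²(51.9°) = 1/0.6170² = 2.627.
At 25.8°: sec²(25.8°) = 1/0.9003² = 1.234.
Ratio = 2.627/1.234 = cos²(25.8°)/cos²(51.9°) ≈ 2.13.

2.13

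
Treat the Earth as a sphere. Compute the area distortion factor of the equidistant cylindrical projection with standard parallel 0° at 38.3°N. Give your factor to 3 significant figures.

1.27

In the plate carrée (x = Rλ, y = Rφ), meridians are true-scale (h = 1) and parallels are stretched by k = sec φ.
Areal scale = h·k = 1 × sec φ; at 38.3°, h = 1.000, k = 1.274, so h·k = 1.274.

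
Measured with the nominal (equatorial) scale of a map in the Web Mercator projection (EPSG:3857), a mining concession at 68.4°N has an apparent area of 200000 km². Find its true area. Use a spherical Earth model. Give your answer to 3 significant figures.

Mercator is conformal, so the point scale is isotropic: h = k = sec φ = 1/cos φ.
Areal scale = k² = sec²φ = 1/cos²(68.4°) = 1/0.3681² = 7.379.
True area = apparent / (areal scale) = 200000 / 7.379 ≈ 27100 km².

27100 km²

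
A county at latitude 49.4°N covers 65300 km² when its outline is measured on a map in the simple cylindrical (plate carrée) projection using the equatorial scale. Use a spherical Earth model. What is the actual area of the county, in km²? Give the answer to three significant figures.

42500 km²

In the plate carrée (x = Rλ, y = Rφ), meridians are true-scale (h = 1) and parallels are stretched by k = sec φ.
Areal scale = h·k = 1 × sec φ; at 49.4°, h = 1.000, k = 1.537, so h·k = 1.537.
True area = apparent / (areal scale) = 65300 / 1.537 ≈ 42500 km².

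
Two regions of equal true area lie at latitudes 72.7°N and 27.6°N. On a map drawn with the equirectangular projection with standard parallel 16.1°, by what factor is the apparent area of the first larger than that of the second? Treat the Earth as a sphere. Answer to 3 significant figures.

2.98

In the equirectangular projection with standard parallel φ₀ = 16.1° (x = Rλ cos φ₀, y = Rφ), meridians are true-scale (h = 1) and the parallel scale is k = cos φ₀ / cos φ.
Areal scale at 72.7°: h·k = 1.000 × 3.231 = 3.231.
Areal scale at 27.6°: h·k = 1.000 × 1.084 = 1.084.
Ratio = 3.231/1.084 ≈ 2.98.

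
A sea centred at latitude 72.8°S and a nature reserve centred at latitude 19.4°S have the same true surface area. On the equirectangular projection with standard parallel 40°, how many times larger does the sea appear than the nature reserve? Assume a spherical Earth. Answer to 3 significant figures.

3.19

In the equirectangular projection with standard parallel φ₀ = 40° (x = Rλ cos φ₀, y = Rφ), meridians are true-scale (h = 1) and the parallel scale is k = cos φ₀ / cos φ.
Areal scale at 72.8°: h·k = 1.000 × 2.591 = 2.591.
Areal scale at 19.4°: h·k = 1.000 × 0.8122 = 0.8122.
Ratio = 2.591/0.8122 ≈ 3.19.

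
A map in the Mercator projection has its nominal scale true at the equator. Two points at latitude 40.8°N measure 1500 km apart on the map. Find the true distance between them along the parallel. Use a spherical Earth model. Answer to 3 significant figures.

1140 km

The Mercator projection is conformal; its linear scale factor is the same in every direction and equals sec φ = 1/cos φ.
Along the parallel at 40.8°, map distances are exaggerated by k = sec 40.8° = 1.321.
True distance = 1500 / 1.321 = 1500 × cos 40.8° ≈ 1140 km.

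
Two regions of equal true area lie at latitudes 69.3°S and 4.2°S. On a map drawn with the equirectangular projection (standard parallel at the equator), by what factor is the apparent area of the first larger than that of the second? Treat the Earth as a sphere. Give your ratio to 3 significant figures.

In the plate carrée (x = Rλ, y = Rφ), meridians are true-scale (h = 1) and parallels are stretched by k = sec φ.
Areal scale at 69.3°: h·k = 1.000 × 2.829 = 2.829.
Areal scale at 4.2°: h·k = 1.000 × 1.003 = 1.003.
Ratio = 2.829/1.003 ≈ 2.82.

2.82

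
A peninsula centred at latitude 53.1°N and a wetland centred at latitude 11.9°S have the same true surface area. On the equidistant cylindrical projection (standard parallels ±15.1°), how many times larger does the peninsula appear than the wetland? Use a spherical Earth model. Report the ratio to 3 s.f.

With standard parallel φ₀ = 15.1°, the equirectangular projection gives x = Rλ cos φ₀, y = Rφ, so h = 1 and k = cos 15.1° / cos φ.
Areal scale at 53.1°: h·k = 1.000 × 1.608 = 1.608.
Areal scale at 11.9°: h·k = 1.000 × 0.9867 = 0.9867.
Ratio = 1.608/0.9867 ≈ 1.63.

1.63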